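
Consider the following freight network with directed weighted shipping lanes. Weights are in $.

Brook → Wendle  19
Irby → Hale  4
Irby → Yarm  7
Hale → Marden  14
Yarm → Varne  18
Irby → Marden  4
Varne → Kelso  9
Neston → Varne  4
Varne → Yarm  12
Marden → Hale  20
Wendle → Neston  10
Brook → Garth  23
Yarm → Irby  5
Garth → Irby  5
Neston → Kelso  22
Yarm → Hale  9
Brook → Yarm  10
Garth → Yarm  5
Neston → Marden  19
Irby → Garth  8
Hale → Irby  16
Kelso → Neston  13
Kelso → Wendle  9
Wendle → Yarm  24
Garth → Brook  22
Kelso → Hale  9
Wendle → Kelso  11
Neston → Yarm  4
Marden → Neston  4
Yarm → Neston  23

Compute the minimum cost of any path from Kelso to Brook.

Candidate routes:
Kelso - Neston - Varne - Yarm - Irby - Garth - Brook: 13+4+12+5+8+22 = 64
Kelso - Hale - Irby - Garth - Brook: 9+16+8+22 = 55
Kelso - Neston - Yarm - Irby - Garth - Brook: 13+4+5+8+22 = 52
Kelso - Wendle - Neston - Yarm - Irby - Garth - Brook: 9+10+4+5+8+22 = 58
Cheapest is Kelso - Neston - Yarm - Irby - Garth - Brook at $52.

$52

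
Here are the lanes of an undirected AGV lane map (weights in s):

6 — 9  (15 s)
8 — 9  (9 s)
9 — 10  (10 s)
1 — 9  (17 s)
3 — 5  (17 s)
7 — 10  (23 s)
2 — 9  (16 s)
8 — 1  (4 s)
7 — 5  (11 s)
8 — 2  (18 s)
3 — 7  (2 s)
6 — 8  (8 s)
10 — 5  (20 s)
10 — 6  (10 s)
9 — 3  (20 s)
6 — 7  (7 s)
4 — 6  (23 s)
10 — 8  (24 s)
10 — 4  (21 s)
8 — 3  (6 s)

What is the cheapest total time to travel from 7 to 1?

12 s

Candidate routes:
7 - 6 - 8 - 1: 7+8+4 = 19
7 - 3 - 8 - 1: 2+6+4 = 12
The minimum is 12 s via 7 - 3 - 8 - 1.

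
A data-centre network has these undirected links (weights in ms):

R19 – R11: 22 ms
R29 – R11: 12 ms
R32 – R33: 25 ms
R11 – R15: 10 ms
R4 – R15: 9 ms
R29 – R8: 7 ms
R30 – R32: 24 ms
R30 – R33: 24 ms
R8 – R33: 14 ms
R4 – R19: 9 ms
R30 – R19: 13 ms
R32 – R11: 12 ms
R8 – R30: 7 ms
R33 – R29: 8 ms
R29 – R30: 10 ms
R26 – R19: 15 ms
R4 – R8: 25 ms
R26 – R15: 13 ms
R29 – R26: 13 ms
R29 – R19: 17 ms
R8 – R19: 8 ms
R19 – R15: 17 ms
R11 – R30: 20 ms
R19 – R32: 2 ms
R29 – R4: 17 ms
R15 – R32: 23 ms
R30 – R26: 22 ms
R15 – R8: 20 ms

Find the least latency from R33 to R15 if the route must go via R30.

Best R33 to R30: R33 → R29 → R30 costing 18
Best R30 to R15: R30 → R8 → R15 costing 27
Total via R30: 18 + 27 = 45 ms.

45 ms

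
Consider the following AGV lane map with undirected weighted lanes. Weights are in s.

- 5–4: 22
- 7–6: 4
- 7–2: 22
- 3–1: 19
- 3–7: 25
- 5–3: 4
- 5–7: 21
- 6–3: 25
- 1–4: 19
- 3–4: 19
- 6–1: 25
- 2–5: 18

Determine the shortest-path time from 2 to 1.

Compare a few routes:
2 → 5 → 3 → 1: 18+4+19 = 41
2 → 5 → 3 → 4 → 1: 18+4+19+19 = 60
2 → 5 → 4 → 1: 18+22+19 = 59
2 → 7 → 6 → 1: 22+4+25 = 51
Cheapest is 2 → 5 → 3 → 1 at 41 s.

41 s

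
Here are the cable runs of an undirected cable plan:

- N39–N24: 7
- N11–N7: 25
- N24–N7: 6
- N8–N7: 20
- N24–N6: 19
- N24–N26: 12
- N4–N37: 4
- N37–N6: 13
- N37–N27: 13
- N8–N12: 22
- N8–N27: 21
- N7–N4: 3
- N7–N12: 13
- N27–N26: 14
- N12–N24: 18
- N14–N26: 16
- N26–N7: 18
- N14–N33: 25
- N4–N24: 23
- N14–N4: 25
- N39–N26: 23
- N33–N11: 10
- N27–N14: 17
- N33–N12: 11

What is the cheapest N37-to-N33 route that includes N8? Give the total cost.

Shortest N37→N8: N37 → N4 → N7 → N8 = 27
Best N8 to N33: N8 → N12 → N33 costing 33
Total via N8: 27 + 33 = 60.

60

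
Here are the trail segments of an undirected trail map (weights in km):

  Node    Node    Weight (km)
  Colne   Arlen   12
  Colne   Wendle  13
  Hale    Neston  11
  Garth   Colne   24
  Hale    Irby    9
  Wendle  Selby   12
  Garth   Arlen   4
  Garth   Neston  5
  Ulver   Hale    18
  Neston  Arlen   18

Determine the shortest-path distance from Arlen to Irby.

Running Dijkstra from Arlen:
Arlen: 0
Garth: 4  (via Arlen)
Neston: 9  (via Garth)
Colne: 12  (via Arlen)
Hale: 20  (via Neston)
Wendle: 25  (via Colne)
Irby: 29  (via Hale)
Shortest route: Arlen → Garth → Neston → Hale → Irby = 29 km.

29 km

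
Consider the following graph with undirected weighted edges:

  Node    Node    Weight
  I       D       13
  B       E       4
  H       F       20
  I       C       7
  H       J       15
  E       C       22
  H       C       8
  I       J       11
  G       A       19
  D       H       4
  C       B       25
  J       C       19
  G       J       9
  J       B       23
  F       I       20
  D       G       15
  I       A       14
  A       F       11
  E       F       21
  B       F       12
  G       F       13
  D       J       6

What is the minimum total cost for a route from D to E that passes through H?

34

Shortest D→H: D → H = 4
Best H to E: H → C → E costing 30
Total via H: 4 + 30 = 34.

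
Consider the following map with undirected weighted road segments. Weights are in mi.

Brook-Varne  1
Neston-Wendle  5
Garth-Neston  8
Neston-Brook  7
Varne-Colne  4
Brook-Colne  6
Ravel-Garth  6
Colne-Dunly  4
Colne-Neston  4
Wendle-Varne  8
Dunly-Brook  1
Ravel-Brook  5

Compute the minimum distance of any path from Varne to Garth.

12 mi

Compare a few routes:
Varne–Brook–Neston–Garth: 1+7+8 = 16
Varne–Brook–Ravel–Garth: 1+5+6 = 12
Cheapest is Varne–Brook–Ravel–Garth at 12 mi.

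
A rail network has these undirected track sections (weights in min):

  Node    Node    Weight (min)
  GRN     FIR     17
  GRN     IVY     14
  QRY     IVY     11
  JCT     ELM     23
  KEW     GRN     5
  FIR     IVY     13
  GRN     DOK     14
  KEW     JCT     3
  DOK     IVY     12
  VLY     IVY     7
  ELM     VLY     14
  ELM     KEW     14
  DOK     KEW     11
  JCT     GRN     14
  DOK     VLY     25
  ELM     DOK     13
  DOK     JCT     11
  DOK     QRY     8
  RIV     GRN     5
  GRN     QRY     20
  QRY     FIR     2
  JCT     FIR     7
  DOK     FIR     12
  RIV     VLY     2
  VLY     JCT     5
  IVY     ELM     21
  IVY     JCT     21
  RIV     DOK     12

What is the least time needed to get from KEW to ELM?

Candidate routes:
KEW–DOK–ELM: 11+13 = 24
KEW–ELM: 14 = 14
KEW–JCT–VLY–ELM: 3+5+14 = 22
KEW–GRN–RIV–VLY–ELM: 5+5+2+14 = 26
Cheapest is KEW–ELM at 14 min.

14 min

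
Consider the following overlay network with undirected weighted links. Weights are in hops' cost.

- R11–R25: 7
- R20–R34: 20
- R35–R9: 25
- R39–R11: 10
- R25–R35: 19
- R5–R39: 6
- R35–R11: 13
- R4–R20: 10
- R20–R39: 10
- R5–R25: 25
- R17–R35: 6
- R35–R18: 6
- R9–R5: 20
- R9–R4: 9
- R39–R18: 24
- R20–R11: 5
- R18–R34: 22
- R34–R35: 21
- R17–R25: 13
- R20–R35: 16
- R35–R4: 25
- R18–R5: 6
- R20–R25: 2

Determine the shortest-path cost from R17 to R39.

Running Dijkstra from R17:
R17: 0
R35: 6  (via R17)
R18: 12  (via R35)
R25: 13  (via R17)
R20: 15  (via R25)
R5: 18  (via R18)
R11: 19  (via R35)
R39: 24  (via R5)
Shortest route: R17–R35–R18–R5–R39 = 24 hops' cost.

24 hops' cost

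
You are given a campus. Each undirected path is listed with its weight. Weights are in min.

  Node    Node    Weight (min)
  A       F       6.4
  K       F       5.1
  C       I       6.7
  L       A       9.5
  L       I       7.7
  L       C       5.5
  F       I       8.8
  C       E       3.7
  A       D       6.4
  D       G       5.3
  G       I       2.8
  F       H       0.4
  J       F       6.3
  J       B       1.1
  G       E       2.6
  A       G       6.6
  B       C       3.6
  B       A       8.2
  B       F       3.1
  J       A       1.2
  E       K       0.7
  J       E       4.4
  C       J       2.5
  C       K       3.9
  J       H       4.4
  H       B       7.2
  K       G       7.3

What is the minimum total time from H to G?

Candidate routes:
H → F → B → J → E → G: 0.4+3.1+1.1+4.4+2.6 = 11.6
H → F → I → G: 0.4+8.8+2.8 = 12
H → J → E → G: 4.4+4.4+2.6 = 11.4
H → F → K → E → G: 0.4+5.1+0.7+2.6 = 8.8
The minimum is 8.8 min via H → F → K → E → G.

8.8 min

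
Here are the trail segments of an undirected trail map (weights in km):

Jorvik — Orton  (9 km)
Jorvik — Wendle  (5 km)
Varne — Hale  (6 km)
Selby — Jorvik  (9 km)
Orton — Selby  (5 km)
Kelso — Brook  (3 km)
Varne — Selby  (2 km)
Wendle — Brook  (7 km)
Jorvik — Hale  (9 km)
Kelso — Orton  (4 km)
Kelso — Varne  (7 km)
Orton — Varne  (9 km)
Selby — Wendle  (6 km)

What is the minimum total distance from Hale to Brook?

16 km

Candidate routes:
Hale–Varne–Selby–Orton–Kelso–Brook: 6+2+5+4+3 = 20
Hale–Jorvik–Wendle–Brook: 9+5+7 = 21
Hale–Varne–Kelso–Brook: 6+7+3 = 16
Cheapest is Hale–Varne–Kelso–Brook at 16 km.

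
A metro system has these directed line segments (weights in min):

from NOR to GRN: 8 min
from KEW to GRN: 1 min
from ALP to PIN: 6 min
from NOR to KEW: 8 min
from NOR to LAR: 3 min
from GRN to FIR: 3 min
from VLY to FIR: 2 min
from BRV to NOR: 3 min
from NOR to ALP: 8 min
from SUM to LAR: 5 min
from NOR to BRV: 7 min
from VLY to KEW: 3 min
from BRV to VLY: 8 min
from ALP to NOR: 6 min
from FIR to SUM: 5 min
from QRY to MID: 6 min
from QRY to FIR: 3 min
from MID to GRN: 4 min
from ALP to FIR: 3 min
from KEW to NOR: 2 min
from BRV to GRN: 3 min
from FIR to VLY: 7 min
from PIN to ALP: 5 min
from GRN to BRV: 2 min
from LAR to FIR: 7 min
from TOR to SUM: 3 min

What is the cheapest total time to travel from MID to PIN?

Compare a few routes:
MID - GRN - BRV - VLY - KEW - NOR - ALP - PIN: 4+2+8+3+2+8+6 = 33
MID - GRN - FIR - VLY - KEW - NOR - ALP - PIN: 4+3+7+3+2+8+6 = 33
MID - GRN - BRV - NOR - ALP - PIN: 4+2+3+8+6 = 23
The minimum is 23 min via MID - GRN - BRV - NOR - ALP - PIN.

23 min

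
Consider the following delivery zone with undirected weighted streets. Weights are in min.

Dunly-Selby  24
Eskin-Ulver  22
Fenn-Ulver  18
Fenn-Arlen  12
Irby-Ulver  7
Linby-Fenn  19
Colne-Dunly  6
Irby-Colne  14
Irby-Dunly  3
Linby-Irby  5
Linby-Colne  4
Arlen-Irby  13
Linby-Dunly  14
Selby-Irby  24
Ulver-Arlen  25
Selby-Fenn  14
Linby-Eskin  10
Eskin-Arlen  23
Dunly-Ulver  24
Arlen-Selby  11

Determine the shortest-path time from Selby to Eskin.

Enumerating some paths:
Selby → Irby → Linby → Eskin: 24+5+10 = 39
Selby → Arlen → Eskin: 11+23 = 34
Selby → Arlen → Irby → Linby → Eskin: 11+13+5+10 = 39
Selby → Dunly → Irby → Linby → Eskin: 24+3+5+10 = 42
The minimum is 34 min via Selby → Arlen → Eskin.

34 min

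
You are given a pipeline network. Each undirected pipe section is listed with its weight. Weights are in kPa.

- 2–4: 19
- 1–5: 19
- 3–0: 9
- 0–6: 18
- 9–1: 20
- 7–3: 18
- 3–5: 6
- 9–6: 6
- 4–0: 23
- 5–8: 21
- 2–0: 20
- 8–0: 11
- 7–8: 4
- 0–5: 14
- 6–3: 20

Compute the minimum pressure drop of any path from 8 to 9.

35 kPa

Settle nodes by increasing distance from 8:
8: 0
7: 4  (via 8)
0: 11  (via 8)
3: 20  (via 0)
5: 21  (via 8)
6: 29  (via 0)
2: 31  (via 0)
4: 34  (via 0)
9: 35  (via 6)
Shortest route: 8 → 0 → 6 → 9 = 35 kPa.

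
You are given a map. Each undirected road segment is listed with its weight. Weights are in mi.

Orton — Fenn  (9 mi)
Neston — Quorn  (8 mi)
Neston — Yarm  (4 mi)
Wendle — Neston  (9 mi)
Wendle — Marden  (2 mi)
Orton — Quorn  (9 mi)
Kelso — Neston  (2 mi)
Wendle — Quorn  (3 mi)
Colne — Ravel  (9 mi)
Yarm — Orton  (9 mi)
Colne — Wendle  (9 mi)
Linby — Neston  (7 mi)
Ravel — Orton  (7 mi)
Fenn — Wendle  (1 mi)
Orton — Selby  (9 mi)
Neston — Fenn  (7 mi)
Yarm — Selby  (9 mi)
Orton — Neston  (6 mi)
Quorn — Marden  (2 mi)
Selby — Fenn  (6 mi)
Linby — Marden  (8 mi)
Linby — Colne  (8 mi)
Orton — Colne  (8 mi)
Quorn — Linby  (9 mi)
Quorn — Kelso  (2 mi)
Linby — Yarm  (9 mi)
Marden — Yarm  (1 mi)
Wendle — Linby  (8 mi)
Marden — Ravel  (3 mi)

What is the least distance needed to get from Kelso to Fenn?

Compare a few routes:
Kelso–Quorn–Marden–Wendle–Fenn: 2+2+2+1 = 7
Kelso–Quorn–Wendle–Fenn: 2+3+1 = 6
Kelso–Neston–Fenn: 2+7 = 9
Cheapest is Kelso–Quorn–Wendle–Fenn at 6 mi.

6 mi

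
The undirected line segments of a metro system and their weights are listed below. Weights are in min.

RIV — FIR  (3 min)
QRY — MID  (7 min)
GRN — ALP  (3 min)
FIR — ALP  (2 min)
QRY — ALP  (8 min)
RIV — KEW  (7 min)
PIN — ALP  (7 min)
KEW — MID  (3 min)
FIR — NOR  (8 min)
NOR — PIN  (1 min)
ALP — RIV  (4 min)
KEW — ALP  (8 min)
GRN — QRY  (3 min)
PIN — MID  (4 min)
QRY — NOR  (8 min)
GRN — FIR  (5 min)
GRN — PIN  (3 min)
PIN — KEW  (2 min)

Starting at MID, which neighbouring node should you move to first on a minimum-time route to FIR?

PIN

Candidate routes:
MID → PIN → NOR → FIR: 4+1+8 = 13
MID → PIN → ALP → FIR: 4+7+2 = 13
MID → PIN → GRN → FIR: 4+3+5 = 12
MID → KEW → PIN → GRN → FIR: 3+2+3+5 = 13
Cheapest is MID → PIN → GRN → FIR at 12 min.
So from MID the first move is to PIN.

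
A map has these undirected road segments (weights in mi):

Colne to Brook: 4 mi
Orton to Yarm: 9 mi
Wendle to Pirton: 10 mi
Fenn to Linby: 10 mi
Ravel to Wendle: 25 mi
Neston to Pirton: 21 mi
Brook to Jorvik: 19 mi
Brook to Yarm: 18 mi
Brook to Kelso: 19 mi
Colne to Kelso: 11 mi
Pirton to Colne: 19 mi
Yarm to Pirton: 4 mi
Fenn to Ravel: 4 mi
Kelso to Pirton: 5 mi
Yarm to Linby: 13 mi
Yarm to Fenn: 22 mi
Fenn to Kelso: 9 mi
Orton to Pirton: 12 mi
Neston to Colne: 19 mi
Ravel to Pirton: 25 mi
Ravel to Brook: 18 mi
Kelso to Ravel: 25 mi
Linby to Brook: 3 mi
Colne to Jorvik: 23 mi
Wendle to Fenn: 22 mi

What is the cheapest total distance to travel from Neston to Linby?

Enumerating some paths:
Neston - Pirton - Yarm - Linby: 21+4+13 = 38
Neston - Colne - Brook - Linby: 19+4+3 = 26
The minimum is 26 mi via Neston - Colne - Brook - Linby.

26 mi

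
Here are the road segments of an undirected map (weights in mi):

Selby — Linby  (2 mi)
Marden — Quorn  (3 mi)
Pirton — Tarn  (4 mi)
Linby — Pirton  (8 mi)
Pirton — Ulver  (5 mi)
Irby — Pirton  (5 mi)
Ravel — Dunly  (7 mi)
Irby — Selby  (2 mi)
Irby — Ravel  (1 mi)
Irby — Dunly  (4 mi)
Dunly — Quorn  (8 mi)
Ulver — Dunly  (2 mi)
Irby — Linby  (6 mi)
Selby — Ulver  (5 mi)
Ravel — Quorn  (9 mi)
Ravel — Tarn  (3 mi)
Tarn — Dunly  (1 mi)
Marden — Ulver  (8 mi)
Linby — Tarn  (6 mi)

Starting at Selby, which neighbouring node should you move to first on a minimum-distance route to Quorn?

Irby

Candidate routes:
Selby–Irby–Ravel–Quorn: 2+1+9 = 12
Selby–Irby–Dunly–Quorn: 2+4+8 = 14
The minimum is 12 mi via Selby–Irby–Ravel–Quorn.
So from Selby the first move is to Irby.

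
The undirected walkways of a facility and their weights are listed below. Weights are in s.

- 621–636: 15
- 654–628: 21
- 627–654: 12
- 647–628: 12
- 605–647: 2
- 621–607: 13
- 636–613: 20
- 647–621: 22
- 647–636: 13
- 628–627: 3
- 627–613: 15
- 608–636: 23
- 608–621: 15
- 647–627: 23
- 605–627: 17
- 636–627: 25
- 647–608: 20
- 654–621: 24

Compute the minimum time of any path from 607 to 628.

Running Dijkstra from 607:
607: 0
621: 13  (via 607)
636: 28  (via 621)
608: 28  (via 621)
647: 35  (via 621)
654: 37  (via 621)
605: 37  (via 647)
628: 47  (via 647)
Shortest route: 607 → 621 → 647 → 628 = 47 s.

47 s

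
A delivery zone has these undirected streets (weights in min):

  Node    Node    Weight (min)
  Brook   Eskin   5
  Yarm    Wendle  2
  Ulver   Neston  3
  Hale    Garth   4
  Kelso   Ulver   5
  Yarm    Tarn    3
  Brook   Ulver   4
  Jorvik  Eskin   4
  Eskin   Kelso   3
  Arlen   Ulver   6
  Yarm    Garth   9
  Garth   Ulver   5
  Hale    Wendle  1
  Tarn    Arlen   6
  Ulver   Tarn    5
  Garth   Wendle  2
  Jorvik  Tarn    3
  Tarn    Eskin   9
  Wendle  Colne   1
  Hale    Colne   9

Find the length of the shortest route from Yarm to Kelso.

Running Dijkstra from Yarm:
Yarm: 0
Wendle: 2  (via Yarm)
Tarn: 3  (via Yarm)
Colne: 3  (via Wendle)
Hale: 3  (via Wendle)
Garth: 4  (via Wendle)
Jorvik: 6  (via Tarn)
Ulver: 8  (via Tarn)
Arlen: 9  (via Tarn)
Eskin: 10  (via Jorvik)
Neston: 11  (via Ulver)
Brook: 12  (via Ulver)
Kelso: 13  (via Ulver)
Shortest route: Yarm–Tarn–Ulver–Kelso = 13 min.

13 min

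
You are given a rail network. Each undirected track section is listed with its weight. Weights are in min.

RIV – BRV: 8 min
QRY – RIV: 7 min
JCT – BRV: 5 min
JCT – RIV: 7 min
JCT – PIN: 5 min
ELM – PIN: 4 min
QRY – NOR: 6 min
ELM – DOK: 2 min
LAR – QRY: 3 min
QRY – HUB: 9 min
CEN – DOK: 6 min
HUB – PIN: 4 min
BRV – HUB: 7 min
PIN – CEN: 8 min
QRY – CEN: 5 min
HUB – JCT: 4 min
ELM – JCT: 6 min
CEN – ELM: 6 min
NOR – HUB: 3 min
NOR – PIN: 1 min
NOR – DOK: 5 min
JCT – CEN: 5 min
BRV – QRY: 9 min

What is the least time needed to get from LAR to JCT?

Shortest distances from LAR:
LAR: 0
QRY: 3  (via LAR)
CEN: 8  (via QRY)
NOR: 9  (via QRY)
PIN: 10  (via NOR)
RIV: 10  (via QRY)
HUB: 12  (via QRY)
BRV: 12  (via QRY)
JCT: 13  (via CEN)
Shortest route: LAR → QRY → CEN → JCT = 13 min.

13 min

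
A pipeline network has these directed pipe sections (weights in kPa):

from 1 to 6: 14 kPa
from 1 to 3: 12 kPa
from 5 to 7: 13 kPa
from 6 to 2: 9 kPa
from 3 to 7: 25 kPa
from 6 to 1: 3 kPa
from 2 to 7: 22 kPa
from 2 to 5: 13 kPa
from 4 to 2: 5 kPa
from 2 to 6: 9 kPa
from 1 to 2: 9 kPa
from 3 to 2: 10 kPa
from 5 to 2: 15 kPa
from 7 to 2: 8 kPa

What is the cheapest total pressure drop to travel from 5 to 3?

39 kPa

Shortest distances from 5:
5: 0
7: 13  (via 5)
2: 15  (via 5)
6: 24  (via 2)
1: 27  (via 6)
3: 39  (via 1)
Shortest route: 5 → 2 → 6 → 1 → 3 = 39 kPa.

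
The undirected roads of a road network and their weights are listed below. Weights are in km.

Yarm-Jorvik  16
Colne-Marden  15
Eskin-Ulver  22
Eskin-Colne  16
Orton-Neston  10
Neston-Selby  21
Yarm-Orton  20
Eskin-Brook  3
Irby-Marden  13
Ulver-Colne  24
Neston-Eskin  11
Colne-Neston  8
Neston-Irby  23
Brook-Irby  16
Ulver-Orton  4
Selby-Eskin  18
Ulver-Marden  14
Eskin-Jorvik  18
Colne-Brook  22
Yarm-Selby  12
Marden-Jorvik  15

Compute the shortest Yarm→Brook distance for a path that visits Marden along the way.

Best Yarm to Marden: Yarm–Jorvik–Marden costing 31
Shortest Marden→Brook: Marden–Irby–Brook = 29
Total via Marden: 31 + 29 = 60 km.

60 km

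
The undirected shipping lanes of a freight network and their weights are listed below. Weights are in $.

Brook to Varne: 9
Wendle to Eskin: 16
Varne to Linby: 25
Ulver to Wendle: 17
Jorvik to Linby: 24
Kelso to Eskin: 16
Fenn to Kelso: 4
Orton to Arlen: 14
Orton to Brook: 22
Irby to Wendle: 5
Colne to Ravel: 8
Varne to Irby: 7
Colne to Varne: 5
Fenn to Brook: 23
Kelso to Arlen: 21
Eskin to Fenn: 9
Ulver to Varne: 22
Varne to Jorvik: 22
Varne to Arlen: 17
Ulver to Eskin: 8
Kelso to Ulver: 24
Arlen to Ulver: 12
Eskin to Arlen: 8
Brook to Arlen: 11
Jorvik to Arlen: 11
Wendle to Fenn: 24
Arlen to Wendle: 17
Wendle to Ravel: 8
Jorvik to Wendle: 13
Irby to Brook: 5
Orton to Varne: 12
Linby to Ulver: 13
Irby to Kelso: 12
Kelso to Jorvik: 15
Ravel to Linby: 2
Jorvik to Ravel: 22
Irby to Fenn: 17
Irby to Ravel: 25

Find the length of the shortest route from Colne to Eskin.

$30

Compare a few routes:
Colne–Ravel–Linby–Ulver–Eskin: 8+2+13+8 = 31
Colne–Varne–Arlen–Eskin: 5+17+8 = 30
Cheapest is Colne–Varne–Arlen–Eskin at $30.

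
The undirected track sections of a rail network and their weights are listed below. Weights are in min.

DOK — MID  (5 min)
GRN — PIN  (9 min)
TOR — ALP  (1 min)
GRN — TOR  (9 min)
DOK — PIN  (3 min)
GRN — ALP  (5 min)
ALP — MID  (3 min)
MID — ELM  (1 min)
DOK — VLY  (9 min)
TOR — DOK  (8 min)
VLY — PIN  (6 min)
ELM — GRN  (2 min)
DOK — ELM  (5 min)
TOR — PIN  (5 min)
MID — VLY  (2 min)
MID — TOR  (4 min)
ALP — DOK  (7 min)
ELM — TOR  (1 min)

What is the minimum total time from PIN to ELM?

Shortest distances from PIN:
PIN: 0
DOK: 3  (via PIN)
TOR: 5  (via PIN)
VLY: 6  (via PIN)
ELM: 6  (via TOR)
Shortest route: PIN–TOR–ELM = 6 min.

6 min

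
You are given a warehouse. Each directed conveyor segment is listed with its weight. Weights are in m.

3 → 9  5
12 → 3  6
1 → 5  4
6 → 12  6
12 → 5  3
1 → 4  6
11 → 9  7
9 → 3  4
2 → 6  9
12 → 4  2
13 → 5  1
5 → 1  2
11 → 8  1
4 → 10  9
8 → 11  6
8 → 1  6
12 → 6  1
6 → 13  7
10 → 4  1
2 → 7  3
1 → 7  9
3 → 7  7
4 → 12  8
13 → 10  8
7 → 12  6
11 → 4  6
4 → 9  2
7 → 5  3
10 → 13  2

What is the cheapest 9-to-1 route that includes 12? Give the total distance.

22 m

Shortest 9→12: 9 → 3 → 7 → 12 = 17
Best 12 to 1: 12 → 5 → 1 costing 5
Total via 12: 17 + 5 = 22 m.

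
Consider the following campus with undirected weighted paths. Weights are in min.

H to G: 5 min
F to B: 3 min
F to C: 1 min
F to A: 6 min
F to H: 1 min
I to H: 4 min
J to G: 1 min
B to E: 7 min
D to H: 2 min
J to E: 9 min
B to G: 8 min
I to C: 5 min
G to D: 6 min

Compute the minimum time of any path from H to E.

Shortest distances from H:
H: 0
F: 1  (via H)
C: 2  (via F)
D: 2  (via H)
B: 4  (via F)
I: 4  (via H)
G: 5  (via H)
J: 6  (via G)
A: 7  (via F)
E: 11  (via B)
Shortest route: H → F → B → E = 11 min.

11 min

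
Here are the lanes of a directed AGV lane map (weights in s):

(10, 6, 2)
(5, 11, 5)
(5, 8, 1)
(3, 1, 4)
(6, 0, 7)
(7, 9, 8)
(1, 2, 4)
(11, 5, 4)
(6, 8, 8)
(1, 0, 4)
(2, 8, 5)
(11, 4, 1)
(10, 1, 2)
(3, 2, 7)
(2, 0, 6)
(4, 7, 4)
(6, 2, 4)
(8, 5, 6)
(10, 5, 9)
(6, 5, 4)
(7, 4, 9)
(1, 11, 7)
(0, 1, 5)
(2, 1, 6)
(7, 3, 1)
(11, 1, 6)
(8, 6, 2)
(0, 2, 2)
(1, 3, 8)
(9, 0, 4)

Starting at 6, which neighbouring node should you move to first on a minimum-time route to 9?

5

Enumerating some paths:
6 - 2 - 1 - 11 - 4 - 7 - 9: 4+6+7+1+4+8 = 30
6 - 0 - 1 - 11 - 4 - 7 - 9: 7+5+7+1+4+8 = 32
6 - 5 - 11 - 4 - 7 - 9: 4+5+1+4+8 = 22
Cheapest is 6 - 5 - 11 - 4 - 7 - 9 at 22 s.
So from 6 the first move is to 5.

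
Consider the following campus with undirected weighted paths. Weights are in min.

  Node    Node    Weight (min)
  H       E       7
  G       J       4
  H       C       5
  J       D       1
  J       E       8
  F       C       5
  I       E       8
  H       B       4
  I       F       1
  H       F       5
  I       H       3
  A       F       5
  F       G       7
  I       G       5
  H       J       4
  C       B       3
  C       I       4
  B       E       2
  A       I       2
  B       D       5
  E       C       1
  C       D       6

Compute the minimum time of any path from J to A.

Settle nodes by increasing distance from J:
J: 0
D: 1  (via J)
G: 4  (via J)
H: 4  (via J)
B: 6  (via D)
C: 7  (via D)
I: 7  (via H)
E: 8  (via J)
F: 8  (via I)
A: 9  (via I)
Shortest route: J–H–I–A = 9 min.

9 min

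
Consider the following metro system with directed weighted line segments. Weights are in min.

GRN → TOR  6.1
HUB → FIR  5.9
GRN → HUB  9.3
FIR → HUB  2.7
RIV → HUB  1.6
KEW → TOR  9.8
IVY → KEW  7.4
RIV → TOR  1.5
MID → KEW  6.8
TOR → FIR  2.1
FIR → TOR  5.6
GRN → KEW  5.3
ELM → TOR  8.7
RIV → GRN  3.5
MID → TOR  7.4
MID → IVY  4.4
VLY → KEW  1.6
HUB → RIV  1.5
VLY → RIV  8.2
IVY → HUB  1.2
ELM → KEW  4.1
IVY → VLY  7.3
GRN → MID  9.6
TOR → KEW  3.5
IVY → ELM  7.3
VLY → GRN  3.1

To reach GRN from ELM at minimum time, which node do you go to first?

Candidate routes:
ELM - KEW - TOR - FIR - HUB - RIV - GRN: 4.1+9.8+2.1+2.7+1.5+3.5 = 23.7
ELM - TOR - FIR - HUB - RIV - GRN: 8.7+2.1+2.7+1.5+3.5 = 18.5
The minimum is 18.5 min via ELM - TOR - FIR - HUB - RIV - GRN.
So from ELM the first move is to TOR.

TOR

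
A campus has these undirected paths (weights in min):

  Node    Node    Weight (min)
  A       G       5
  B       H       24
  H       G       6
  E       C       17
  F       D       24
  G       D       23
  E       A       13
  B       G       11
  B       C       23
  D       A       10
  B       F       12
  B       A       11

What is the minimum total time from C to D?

40 min

Shortest distances from C:
C: 0
E: 17  (via C)
B: 23  (via C)
A: 30  (via E)
G: 34  (via B)
F: 35  (via B)
D: 40  (via A)
Shortest route: C → E → A → D = 40 min.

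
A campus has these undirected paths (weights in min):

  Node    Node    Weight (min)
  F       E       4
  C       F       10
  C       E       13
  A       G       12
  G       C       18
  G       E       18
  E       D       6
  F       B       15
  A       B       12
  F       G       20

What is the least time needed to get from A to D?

36 min

Candidate routes:
A - B - F - E - D: 12+15+4+6 = 37
A - G - E - D: 12+18+6 = 36
Cheapest is A - G - E - D at 36 min.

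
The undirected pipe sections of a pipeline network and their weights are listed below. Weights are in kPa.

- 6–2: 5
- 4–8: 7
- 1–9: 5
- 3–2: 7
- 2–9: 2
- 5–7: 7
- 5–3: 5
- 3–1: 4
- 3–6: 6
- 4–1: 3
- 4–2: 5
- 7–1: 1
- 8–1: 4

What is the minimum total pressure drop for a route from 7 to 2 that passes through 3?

12 kPa

Shortest 7→3: 7–1–3 = 5
Shortest 3→2: 3–2 = 7
Total via 3: 5 + 7 = 12 kPa.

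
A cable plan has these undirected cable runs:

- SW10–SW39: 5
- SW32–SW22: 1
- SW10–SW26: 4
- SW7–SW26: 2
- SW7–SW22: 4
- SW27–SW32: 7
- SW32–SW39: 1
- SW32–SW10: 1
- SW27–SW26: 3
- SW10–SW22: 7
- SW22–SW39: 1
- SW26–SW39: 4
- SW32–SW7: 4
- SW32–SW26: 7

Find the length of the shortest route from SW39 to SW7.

5

Candidate routes:
SW39 → SW22 → SW32 → SW7: 1+1+4 = 6
SW39 → SW32 → SW22 → SW7: 1+1+4 = 6
SW39 → SW22 → SW7: 1+4 = 5
SW39 → SW26 → SW7: 4+2 = 6
The minimum is 5 via SW39 → SW22 → SW7.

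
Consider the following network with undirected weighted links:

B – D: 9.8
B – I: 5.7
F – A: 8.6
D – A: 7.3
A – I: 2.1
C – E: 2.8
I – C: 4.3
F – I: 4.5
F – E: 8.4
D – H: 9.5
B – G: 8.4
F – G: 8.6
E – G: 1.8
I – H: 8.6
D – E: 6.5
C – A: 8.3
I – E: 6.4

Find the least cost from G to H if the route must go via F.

21.7

Best G to F: G → F costing 8.6
Shortest F→H: F → I → H = 13.1
Total via F: 8.6 + 13.1 = 21.7.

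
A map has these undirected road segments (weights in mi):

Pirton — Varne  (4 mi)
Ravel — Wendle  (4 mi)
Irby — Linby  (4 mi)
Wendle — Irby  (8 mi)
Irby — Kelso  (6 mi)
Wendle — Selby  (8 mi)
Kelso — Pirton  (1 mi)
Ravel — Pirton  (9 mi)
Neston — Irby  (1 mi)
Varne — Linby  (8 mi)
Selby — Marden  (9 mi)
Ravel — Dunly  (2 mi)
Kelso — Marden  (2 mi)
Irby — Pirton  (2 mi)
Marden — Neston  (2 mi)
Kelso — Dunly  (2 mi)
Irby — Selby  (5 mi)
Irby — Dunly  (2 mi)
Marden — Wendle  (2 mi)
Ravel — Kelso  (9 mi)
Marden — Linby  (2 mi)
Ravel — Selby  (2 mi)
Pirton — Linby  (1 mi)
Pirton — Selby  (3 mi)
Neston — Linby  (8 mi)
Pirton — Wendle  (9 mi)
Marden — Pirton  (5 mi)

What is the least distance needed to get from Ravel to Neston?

5 mi

Settle nodes by increasing distance from Ravel:
Ravel: 0
Selby: 2  (via Ravel)
Dunly: 2  (via Ravel)
Wendle: 4  (via Ravel)
Irby: 4  (via Dunly)
Kelso: 4  (via Dunly)
Neston: 5  (via Irby)
Shortest route: Ravel → Dunly → Irby → Neston = 5 mi.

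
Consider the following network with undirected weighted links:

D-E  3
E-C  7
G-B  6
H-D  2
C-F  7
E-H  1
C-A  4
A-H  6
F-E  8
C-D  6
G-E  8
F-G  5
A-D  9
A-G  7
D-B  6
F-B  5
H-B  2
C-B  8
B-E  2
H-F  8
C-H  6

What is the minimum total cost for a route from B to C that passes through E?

9

Shortest B→E: B–E = 2
Shortest E→C: E–C = 7
Total via E: 2 + 7 = 9.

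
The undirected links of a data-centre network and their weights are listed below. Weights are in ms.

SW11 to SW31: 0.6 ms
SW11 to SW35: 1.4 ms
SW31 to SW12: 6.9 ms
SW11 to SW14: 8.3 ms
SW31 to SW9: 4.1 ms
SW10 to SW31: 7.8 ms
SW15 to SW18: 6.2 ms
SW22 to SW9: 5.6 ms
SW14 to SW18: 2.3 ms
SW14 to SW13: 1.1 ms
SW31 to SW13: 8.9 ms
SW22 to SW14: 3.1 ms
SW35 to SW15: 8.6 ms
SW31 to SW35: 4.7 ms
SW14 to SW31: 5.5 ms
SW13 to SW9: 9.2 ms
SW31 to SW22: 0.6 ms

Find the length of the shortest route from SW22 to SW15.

11.2 ms

Compare a few routes:
SW22 - SW31 - SW35 - SW15: 0.6+4.7+8.6 = 13.9
SW22 - SW14 - SW18 - SW15: 3.1+2.3+6.2 = 11.6
SW22 - SW31 - SW11 - SW35 - SW15: 0.6+0.6+1.4+8.6 = 11.2
Cheapest is SW22 - SW31 - SW11 - SW35 - SW15 at 11.2 ms.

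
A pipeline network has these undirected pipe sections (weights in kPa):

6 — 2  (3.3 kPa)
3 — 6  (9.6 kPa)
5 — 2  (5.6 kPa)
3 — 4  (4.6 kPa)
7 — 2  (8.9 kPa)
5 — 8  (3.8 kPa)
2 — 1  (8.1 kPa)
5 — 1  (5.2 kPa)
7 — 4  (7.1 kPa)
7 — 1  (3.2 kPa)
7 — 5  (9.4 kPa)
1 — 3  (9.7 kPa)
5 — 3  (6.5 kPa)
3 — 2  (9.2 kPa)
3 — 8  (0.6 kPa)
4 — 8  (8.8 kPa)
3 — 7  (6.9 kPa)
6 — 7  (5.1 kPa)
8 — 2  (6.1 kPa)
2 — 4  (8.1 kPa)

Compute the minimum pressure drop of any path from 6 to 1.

Settle nodes by increasing distance from 6:
6: 0
2: 3.3  (via 6)
7: 5.1  (via 6)
1: 8.3  (via 7)
Shortest route: 6 → 7 → 1 = 8.3 kPa.

8.3 kPa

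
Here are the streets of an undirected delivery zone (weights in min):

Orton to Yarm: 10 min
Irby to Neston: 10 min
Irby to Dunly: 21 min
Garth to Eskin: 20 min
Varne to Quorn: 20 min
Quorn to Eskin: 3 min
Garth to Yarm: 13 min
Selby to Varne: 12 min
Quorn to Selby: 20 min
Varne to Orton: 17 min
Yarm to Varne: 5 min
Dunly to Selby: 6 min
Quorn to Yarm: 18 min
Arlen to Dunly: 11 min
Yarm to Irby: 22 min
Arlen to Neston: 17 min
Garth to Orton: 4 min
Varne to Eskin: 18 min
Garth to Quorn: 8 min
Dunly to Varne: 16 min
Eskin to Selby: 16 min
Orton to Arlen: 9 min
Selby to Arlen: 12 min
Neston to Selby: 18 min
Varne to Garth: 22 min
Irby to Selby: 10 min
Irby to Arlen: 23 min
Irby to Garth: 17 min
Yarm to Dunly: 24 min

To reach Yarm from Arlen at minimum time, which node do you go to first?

Enumerating some paths:
Arlen–Orton–Garth–Yarm: 9+4+13 = 26
Arlen–Selby–Varne–Yarm: 12+12+5 = 29
Arlen–Orton–Yarm: 9+10 = 19
The minimum is 19 min via Arlen–Orton–Yarm.
So from Arlen the first move is to Orton.

Orton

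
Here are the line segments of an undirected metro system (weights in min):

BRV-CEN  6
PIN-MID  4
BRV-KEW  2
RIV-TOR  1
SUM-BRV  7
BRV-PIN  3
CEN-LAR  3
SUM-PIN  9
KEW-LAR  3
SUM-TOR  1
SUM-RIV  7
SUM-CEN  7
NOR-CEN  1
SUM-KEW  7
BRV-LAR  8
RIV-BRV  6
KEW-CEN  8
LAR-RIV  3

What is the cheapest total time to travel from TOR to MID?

Running Dijkstra from TOR:
TOR: 0
RIV: 1  (via TOR)
SUM: 1  (via TOR)
LAR: 4  (via RIV)
KEW: 7  (via LAR)
BRV: 7  (via RIV)
CEN: 7  (via LAR)
NOR: 8  (via CEN)
PIN: 10  (via SUM)
MID: 14  (via PIN)
Shortest route: TOR–SUM–PIN–MID = 14 min.

14 min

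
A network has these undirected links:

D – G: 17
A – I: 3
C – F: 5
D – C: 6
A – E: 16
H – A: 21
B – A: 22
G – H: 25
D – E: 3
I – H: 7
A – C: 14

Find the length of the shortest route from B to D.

Running Dijkstra from B:
B: 0
A: 22  (via B)
I: 25  (via A)
H: 32  (via I)
C: 36  (via A)
E: 38  (via A)
D: 41  (via E)
Shortest route: B → A → E → D = 41.

41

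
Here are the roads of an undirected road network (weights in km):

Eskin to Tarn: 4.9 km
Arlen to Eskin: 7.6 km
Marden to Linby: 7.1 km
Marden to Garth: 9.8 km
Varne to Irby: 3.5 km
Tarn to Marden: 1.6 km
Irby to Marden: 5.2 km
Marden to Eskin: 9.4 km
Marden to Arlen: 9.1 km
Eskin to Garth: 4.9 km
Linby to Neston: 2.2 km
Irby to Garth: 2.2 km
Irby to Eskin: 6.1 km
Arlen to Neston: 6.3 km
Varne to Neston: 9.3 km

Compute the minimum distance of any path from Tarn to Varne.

Settle nodes by increasing distance from Tarn:
Tarn: 0
Marden: 1.6  (via Tarn)
Eskin: 4.9  (via Tarn)
Irby: 6.8  (via Marden)
Linby: 8.7  (via Marden)
Garth: 9  (via Irby)
Varne: 10.3  (via Irby)
Shortest route: Tarn–Marden–Irby–Varne = 10.3 km.

10.3 km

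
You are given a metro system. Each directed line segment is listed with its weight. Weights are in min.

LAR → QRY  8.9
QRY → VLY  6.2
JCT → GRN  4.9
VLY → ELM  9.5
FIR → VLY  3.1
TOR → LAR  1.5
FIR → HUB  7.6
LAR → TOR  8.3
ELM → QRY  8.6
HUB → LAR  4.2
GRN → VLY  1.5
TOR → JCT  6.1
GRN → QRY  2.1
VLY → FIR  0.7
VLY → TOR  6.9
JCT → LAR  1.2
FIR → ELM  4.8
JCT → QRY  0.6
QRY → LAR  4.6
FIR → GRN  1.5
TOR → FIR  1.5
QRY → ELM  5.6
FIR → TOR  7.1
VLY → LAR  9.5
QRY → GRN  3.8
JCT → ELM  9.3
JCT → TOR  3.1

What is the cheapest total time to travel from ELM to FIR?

14.6 min

Settle nodes by increasing distance from ELM:
ELM: 0
QRY: 8.6  (via ELM)
GRN: 12.4  (via QRY)
LAR: 13.2  (via QRY)
VLY: 13.9  (via GRN)
FIR: 14.6  (via VLY)
Shortest route: ELM–QRY–GRN–VLY–FIR = 14.6 min.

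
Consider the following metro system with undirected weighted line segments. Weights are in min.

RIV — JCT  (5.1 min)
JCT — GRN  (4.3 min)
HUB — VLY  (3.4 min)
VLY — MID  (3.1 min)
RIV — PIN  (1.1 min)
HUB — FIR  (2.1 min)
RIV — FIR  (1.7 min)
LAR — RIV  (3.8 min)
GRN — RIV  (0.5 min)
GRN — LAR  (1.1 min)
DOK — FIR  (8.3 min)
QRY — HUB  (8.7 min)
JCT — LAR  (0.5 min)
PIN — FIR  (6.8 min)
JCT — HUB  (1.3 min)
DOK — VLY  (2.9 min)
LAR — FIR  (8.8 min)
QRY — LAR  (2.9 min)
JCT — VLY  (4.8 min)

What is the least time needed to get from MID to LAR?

8.3 min

Shortest distances from MID:
MID: 0
VLY: 3.1  (via MID)
DOK: 6  (via VLY)
HUB: 6.5  (via VLY)
JCT: 7.8  (via HUB)
LAR: 8.3  (via JCT)
Shortest route: MID → VLY → HUB → JCT → LAR = 8.3 min.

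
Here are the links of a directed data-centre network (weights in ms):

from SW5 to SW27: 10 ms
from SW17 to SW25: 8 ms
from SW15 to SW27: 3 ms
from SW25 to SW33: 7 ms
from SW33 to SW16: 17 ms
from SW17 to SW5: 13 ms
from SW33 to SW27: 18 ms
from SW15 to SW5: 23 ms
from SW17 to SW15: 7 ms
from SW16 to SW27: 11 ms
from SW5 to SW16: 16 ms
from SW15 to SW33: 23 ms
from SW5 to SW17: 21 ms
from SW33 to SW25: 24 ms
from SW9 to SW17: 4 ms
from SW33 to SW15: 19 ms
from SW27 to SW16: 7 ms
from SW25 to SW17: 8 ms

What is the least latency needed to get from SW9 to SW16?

21 ms

Shortest distances from SW9:
SW9: 0
SW17: 4  (via SW9)
SW15: 11  (via SW17)
SW25: 12  (via SW17)
SW27: 14  (via SW15)
SW5: 17  (via SW17)
SW33: 19  (via SW25)
SW16: 21  (via SW27)
Shortest route: SW9 → SW17 → SW15 → SW27 → SW16 = 21 ms.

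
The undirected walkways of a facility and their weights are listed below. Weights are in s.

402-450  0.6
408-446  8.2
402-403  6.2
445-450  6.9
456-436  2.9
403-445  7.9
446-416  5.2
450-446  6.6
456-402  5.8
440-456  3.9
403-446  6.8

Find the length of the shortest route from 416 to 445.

18.7 s

Settle nodes by increasing distance from 416:
416: 0
446: 5.2  (via 416)
450: 11.8  (via 446)
403: 12  (via 446)
402: 12.4  (via 450)
408: 13.4  (via 446)
456: 18.2  (via 402)
445: 18.7  (via 450)
Shortest route: 416 → 446 → 450 → 445 = 18.7 s.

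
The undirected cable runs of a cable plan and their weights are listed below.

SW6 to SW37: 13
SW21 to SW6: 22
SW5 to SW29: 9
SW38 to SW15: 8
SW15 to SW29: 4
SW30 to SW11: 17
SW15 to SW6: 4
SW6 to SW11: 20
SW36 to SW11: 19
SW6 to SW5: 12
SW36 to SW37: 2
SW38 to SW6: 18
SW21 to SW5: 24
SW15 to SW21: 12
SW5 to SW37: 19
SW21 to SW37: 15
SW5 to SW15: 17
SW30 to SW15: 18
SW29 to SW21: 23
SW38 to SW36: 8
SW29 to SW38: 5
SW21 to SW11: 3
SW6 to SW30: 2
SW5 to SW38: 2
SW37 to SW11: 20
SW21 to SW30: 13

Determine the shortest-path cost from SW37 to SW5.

12

Candidate routes:
SW37 → SW36 → SW38 → SW29 → SW5: 2+8+5+9 = 24
SW37 → SW36 → SW38 → SW5: 2+8+2 = 12
SW37 → SW5: 19 = 19
SW37 → SW6 → SW5: 13+12 = 25
The minimum is 12 via SW37 → SW36 → SW38 → SW5.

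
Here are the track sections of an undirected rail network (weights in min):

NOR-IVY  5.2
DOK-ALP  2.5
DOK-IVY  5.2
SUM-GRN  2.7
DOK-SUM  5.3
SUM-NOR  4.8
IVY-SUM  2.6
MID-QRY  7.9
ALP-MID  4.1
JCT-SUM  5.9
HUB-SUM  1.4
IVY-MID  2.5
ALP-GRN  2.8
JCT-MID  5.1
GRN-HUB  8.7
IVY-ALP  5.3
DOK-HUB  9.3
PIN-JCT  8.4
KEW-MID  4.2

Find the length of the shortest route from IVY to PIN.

Running Dijkstra from IVY:
IVY: 0
MID: 2.5  (via IVY)
SUM: 2.6  (via IVY)
HUB: 4  (via SUM)
NOR: 5.2  (via IVY)
DOK: 5.2  (via IVY)
ALP: 5.3  (via IVY)
GRN: 5.3  (via SUM)
KEW: 6.7  (via MID)
JCT: 7.6  (via MID)
QRY: 10.4  (via MID)
PIN: 16  (via JCT)
Shortest route: IVY–MID–JCT–PIN = 16 min.

16 min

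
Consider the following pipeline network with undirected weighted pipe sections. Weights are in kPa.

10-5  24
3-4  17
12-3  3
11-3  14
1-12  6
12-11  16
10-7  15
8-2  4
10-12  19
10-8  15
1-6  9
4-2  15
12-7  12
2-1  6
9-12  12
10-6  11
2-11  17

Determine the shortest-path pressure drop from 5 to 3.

Shortest distances from 5:
5: 0
10: 24  (via 5)
6: 35  (via 10)
7: 39  (via 10)
8: 39  (via 10)
2: 43  (via 8)
12: 43  (via 10)
1: 44  (via 6)
3: 46  (via 12)
Shortest route: 5–10–12–3 = 46 kPa.

46 kPa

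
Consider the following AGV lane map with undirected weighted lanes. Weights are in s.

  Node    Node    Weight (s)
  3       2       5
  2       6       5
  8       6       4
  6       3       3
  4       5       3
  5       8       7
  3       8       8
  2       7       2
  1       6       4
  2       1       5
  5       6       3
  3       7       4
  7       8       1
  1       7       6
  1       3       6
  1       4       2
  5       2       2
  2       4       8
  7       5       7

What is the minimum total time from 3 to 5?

Compare a few routes:
3–7–2–5: 4+2+2 = 8
3–6–5: 3+3 = 6
3–2–5: 5+2 = 7
The minimum is 6 s via 3–6–5.

6 s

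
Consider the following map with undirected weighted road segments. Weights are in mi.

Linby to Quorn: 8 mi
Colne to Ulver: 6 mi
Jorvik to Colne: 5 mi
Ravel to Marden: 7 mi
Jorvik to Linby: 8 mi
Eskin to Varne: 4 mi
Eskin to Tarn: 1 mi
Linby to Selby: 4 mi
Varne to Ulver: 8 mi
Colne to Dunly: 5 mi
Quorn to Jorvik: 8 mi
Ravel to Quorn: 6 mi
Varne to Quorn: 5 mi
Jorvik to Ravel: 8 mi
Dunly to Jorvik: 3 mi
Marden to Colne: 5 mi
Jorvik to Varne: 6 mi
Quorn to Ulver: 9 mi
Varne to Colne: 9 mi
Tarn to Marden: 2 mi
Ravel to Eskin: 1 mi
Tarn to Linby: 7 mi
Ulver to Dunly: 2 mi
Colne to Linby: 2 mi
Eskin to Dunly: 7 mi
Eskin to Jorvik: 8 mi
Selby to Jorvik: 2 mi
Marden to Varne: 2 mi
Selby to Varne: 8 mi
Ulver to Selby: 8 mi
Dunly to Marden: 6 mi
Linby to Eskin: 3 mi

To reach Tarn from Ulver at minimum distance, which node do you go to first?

Dunly

Candidate routes:
Ulver → Varne → Marden → Tarn: 8+2+2 = 12
Ulver → Colne → Marden → Tarn: 6+5+2 = 13
Ulver → Colne → Linby → Eskin → Tarn: 6+2+3+1 = 12
Ulver → Dunly → Marden → Tarn: 2+6+2 = 10
Cheapest is Ulver → Dunly → Marden → Tarn at 10 mi.
So from Ulver the first move is to Dunly.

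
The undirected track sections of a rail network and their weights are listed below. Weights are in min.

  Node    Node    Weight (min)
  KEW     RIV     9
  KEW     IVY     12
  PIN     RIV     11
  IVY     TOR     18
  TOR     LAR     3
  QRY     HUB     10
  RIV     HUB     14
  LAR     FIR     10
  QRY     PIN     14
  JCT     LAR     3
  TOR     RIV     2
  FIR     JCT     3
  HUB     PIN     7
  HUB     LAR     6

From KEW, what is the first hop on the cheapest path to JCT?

RIV

Enumerating some paths:
KEW - RIV - TOR - LAR - JCT: 9+2+3+3 = 17
KEW - RIV - TOR - LAR - FIR - JCT: 9+2+3+10+3 = 27
The minimum is 17 min via KEW - RIV - TOR - LAR - JCT.
So from KEW the first move is to RIV.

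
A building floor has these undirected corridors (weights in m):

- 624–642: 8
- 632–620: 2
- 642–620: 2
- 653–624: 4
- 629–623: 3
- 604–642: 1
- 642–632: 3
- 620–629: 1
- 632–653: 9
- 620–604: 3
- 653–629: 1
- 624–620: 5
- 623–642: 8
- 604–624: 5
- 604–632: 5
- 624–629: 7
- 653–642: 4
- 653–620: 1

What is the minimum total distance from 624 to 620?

5 m

Settle nodes by increasing distance from 624:
624: 0
653: 4  (via 624)
620: 5  (via 624)
Shortest route: 624 → 620 = 5 m.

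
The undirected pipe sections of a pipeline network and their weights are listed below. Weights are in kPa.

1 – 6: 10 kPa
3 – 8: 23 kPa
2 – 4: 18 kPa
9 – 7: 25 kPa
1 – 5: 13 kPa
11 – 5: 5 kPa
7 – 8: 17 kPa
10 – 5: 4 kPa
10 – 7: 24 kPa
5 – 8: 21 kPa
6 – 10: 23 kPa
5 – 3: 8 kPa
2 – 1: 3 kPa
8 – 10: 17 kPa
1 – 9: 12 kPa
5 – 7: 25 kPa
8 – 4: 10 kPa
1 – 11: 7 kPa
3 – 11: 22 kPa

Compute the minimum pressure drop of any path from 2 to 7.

Settle nodes by increasing distance from 2:
2: 0
1: 3  (via 2)
11: 10  (via 1)
6: 13  (via 1)
5: 15  (via 11)
9: 15  (via 1)
4: 18  (via 2)
10: 19  (via 5)
3: 23  (via 5)
8: 28  (via 4)
7: 40  (via 5)
Shortest route: 2 → 1 → 11 → 5 → 7 = 40 kPa.

40 kPa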